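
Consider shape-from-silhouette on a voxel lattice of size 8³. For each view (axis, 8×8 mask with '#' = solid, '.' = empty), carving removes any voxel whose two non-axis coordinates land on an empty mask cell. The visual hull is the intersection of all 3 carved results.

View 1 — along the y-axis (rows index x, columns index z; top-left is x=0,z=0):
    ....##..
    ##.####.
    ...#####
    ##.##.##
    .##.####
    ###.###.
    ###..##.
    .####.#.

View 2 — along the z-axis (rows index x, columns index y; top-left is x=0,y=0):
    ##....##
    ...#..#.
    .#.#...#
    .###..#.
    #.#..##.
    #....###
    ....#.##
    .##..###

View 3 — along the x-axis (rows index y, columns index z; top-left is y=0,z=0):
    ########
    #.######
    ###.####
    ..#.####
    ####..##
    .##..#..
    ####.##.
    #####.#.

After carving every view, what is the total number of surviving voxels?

voxel count = 113

full grid |V| = 512
step 1: project along y, AND mask (41/64) → |grid| = 328
step 2: project along z, AND mask (29/64) → |grid| = 147
step 3: project along x, AND mask (48/64) → |grid| = 113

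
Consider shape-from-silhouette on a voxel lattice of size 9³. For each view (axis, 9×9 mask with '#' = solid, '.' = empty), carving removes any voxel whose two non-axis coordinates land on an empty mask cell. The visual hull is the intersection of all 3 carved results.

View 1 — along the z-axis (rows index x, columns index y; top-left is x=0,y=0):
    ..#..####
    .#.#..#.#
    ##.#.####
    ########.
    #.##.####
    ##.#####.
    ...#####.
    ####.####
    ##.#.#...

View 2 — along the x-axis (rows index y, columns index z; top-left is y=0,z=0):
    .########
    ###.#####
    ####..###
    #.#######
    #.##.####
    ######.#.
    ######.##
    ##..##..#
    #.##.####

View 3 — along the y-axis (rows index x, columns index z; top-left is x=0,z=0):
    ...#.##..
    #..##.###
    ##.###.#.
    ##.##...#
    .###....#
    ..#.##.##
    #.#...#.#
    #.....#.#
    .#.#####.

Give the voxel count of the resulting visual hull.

voxel count = 207

start: 9×9×9 = 729 voxels
after view 1 [z-axis, 55 of 81 cells solid] → remaining = 495
after view 2 [x-axis, 65 of 81 cells solid] → remaining = 399
after view 3 [y-axis, 42 of 81 cells solid] → remaining = 207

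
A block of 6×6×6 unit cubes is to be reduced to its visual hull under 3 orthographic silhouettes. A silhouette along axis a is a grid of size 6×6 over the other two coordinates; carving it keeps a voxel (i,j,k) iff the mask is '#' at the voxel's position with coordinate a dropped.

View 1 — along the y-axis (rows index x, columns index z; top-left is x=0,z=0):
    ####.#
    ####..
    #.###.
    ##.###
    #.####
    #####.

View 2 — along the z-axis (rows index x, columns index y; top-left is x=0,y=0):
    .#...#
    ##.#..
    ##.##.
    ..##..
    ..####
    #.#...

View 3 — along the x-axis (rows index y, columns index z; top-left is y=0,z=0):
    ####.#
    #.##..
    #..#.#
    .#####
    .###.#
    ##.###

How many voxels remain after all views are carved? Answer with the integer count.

55 voxels

start: 6×6×6 = 216 voxels
after view 1 [y-axis, 28 of 36 cells solid] → remaining = 168
after view 2 [z-axis, 17 of 36 cells solid] → remaining = 78
after view 3 [x-axis, 25 of 36 cells solid] → remaining = 55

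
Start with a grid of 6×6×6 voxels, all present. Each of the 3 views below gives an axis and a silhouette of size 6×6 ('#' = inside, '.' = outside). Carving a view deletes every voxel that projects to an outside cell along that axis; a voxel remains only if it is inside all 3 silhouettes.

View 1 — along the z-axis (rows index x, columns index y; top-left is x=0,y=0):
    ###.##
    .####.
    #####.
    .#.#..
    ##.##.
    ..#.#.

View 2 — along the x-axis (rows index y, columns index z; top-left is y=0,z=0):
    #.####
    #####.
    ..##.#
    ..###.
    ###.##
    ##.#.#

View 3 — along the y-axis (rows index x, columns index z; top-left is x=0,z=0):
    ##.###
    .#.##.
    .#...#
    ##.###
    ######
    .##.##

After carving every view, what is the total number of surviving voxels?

voxel count = 61

start: 6×6×6 = 216 voxels
V1 z: intersect with XY mask (22 set) -- 132 left
V2 x: intersect with YZ mask (25 set) -- 93 left
V3 y: intersect with XZ mask (25 set) -- 61 left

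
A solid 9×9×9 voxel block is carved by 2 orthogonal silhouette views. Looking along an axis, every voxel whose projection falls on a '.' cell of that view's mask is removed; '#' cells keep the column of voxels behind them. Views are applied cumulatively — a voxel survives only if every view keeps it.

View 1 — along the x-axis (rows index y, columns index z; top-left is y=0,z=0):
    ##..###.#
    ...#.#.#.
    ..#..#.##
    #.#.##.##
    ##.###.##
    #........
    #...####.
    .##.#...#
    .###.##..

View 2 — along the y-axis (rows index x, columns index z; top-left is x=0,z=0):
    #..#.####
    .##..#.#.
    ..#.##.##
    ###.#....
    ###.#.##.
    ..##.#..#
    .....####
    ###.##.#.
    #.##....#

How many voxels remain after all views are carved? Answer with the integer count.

before carving: 729 voxels (9×9×9)
after view 1 [x-axis, 41 of 81 cells solid] → remaining = 369
after view 2 [y-axis, 43 of 81 cells solid] → remaining = 204

204 voxels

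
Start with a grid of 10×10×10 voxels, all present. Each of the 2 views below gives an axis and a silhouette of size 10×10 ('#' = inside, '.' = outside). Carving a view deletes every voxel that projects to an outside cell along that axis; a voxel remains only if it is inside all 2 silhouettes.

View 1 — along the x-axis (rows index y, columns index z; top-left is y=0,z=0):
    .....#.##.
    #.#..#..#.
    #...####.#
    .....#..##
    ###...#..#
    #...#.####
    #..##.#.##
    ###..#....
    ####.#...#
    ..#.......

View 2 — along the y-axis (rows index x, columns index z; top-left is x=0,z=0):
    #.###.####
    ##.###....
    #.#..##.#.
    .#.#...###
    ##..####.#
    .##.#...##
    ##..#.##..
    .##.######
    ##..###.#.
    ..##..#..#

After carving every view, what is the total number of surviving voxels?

before carving: 1000 voxels (10×10×10)
after view 1 [x-axis, 44 of 100 cells solid] → remaining = 440
after view 2 [y-axis, 58 of 100 cells solid] → remaining = 256

voxel count = 256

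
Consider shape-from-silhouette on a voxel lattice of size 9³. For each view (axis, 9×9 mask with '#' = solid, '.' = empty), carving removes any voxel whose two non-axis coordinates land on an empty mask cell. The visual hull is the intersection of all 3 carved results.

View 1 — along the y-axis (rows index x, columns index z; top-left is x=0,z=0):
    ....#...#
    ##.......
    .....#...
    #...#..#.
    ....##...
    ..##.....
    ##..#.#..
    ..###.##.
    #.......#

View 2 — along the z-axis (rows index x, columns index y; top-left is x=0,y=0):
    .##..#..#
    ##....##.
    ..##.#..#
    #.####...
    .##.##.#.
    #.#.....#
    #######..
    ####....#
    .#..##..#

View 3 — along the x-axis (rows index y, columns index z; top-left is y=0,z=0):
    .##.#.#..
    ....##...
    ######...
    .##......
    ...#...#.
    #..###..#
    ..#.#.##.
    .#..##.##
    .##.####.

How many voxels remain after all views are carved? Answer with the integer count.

full grid |V| = 729
V1 y: intersect with XZ mask (23 set) -- 207 left
V2 z: intersect with XY mask (41 set) -- 112 left
V3 x: intersect with YZ mask (36 set) -- 54 left

remaining voxels: 54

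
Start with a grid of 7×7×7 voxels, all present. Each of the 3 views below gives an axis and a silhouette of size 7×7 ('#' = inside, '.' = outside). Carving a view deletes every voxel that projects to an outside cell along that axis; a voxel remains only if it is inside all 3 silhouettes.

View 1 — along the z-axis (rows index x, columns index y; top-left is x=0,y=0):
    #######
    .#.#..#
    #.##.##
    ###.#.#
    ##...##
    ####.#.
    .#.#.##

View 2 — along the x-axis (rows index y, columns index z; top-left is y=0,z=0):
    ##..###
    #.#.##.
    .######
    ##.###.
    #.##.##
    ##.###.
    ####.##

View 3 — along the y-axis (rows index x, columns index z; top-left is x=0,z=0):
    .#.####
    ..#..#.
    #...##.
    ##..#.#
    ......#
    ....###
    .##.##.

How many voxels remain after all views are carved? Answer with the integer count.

initial block: 7^3 = 343
  1. axis=2 (XY plane), |mask|=33  ⇒  voxels=231
  2. axis=0 (YZ plane), |mask|=36  ⇒  voxels=169
  3. axis=1 (XZ plane), |mask|=22  ⇒  voxels=84

remaining voxels: 84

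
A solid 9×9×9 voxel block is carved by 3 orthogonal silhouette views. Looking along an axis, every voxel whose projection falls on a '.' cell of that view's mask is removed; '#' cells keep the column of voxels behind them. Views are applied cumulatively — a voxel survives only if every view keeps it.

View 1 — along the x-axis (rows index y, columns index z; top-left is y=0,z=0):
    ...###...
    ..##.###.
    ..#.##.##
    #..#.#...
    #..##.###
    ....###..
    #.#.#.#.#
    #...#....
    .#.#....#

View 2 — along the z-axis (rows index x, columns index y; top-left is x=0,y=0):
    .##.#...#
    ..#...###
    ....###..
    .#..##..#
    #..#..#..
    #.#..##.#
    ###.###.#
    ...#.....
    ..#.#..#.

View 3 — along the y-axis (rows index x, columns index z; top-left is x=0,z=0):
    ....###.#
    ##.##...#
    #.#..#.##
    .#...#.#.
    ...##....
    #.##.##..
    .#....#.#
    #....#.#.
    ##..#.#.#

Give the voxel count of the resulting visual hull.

full grid |V| = 729
V1 x: intersect with YZ mask (35 set) -- 315 left
V2 z: intersect with XY mask (34 set) -- 141 left
V3 y: intersect with XZ mask (35 set) -- 64 left

64 voxels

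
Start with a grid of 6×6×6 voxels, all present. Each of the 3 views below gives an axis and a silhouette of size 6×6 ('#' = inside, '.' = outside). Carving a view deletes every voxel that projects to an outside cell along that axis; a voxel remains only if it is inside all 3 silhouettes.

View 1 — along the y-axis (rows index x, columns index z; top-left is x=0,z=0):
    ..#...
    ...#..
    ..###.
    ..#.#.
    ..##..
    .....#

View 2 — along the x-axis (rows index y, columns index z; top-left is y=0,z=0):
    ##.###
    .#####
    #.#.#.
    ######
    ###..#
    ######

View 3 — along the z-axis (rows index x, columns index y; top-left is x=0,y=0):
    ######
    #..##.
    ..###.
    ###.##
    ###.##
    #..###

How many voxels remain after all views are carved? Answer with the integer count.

32 voxels

initial block: 6^3 = 216
  1. axis=1 (XZ plane), |mask|=10  ⇒  voxels=60
  2. axis=0 (YZ plane), |mask|=29  ⇒  voxels=47
  3. axis=2 (XY plane), |mask|=26  ⇒  voxels=32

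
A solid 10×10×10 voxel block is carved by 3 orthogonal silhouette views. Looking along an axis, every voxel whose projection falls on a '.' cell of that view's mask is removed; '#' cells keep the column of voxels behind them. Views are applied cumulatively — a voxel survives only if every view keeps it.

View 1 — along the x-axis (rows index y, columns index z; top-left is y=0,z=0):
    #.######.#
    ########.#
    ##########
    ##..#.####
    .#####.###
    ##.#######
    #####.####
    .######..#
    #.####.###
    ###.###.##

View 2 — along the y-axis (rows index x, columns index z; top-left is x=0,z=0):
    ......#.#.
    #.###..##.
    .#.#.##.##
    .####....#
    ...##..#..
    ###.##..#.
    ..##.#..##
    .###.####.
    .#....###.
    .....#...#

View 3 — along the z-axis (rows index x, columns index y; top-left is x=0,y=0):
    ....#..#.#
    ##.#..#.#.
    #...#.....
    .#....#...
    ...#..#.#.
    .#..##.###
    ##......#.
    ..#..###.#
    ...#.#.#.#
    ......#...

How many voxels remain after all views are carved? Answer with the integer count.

full grid |V| = 1000
  1. axis=0 (YZ plane), |mask|=83  ⇒  voxels=830
  2. axis=1 (XZ plane), |mask|=46  ⇒  voxels=377
  3. axis=2 (XY plane), |mask|=34  ⇒  voxels=143

remaining voxels: 143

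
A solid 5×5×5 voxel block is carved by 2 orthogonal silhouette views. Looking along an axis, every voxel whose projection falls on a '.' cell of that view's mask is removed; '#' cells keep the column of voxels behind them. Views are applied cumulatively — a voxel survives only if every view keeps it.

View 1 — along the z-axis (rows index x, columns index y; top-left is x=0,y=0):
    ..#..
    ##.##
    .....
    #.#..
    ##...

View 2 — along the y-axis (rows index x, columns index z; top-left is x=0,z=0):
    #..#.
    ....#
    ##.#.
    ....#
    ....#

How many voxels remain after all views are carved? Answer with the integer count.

|visual hull| = 10

initial block: 5^3 = 125
carve view 1 (along z, XY-mask fill 9/25): 45 voxels remain
carve view 2 (along y, XZ-mask fill 8/25): 10 voxels remain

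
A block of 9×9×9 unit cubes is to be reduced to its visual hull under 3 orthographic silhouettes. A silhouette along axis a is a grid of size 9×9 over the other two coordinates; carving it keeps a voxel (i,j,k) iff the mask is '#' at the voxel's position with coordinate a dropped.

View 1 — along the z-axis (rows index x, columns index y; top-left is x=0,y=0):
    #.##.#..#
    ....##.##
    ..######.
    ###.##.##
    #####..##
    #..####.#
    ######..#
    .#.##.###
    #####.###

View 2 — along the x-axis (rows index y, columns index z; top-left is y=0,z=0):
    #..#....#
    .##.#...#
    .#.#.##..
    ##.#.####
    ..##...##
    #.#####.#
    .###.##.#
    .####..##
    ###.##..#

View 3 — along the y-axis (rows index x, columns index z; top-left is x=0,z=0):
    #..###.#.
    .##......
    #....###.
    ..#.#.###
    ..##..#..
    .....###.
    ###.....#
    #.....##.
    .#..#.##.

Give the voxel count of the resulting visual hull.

remaining voxels: 113

full grid |V| = 729
V1 z: intersect with XY mask (56 set) -- 504 left
V2 x: intersect with YZ mask (47 set) -- 293 left
V3 y: intersect with XZ mask (33 set) -- 113 left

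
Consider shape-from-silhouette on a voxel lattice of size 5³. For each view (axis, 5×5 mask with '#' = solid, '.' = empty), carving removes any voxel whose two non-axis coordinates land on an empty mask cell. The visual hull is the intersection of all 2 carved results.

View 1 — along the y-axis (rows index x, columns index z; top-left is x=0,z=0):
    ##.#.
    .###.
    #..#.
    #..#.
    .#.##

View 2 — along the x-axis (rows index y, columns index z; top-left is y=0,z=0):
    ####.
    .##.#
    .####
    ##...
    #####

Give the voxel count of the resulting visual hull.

start: 5×5×5 = 125 voxels
carve view 1 (along y, XZ-mask fill 13/25): 65 voxels remain
carve view 2 (along x, YZ-mask fill 18/25): 46 voxels remain

46 voxels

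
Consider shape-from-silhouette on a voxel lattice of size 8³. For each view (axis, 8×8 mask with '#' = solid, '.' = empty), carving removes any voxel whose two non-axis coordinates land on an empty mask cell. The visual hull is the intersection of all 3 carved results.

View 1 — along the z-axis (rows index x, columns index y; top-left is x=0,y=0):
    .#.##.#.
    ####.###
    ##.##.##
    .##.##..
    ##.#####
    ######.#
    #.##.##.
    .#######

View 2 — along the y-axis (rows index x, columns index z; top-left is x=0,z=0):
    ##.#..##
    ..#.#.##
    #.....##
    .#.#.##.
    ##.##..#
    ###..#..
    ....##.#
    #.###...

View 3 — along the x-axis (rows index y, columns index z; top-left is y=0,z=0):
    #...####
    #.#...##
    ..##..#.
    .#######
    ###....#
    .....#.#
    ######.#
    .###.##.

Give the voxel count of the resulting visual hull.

remaining voxels: 111

initial block: 8^3 = 512
[1] z-view keeps 47 columns → grid now 376
[2] y-view keeps 32 columns → grid now 188
[3] x-view keeps 37 columns → grid now 111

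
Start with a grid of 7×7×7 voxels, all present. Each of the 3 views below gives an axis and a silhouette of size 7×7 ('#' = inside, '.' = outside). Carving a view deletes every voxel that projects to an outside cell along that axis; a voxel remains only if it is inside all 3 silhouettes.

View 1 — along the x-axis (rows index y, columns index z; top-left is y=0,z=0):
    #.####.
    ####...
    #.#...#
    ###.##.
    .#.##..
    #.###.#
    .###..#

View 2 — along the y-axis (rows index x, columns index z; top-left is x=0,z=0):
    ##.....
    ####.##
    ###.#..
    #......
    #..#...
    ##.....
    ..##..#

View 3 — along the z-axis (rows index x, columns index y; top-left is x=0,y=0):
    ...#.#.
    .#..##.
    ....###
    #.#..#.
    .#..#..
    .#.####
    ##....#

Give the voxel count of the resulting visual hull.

|visual hull| = 40

full grid |V| = 343
  1. axis=0 (YZ plane), |mask|=29  ⇒  voxels=203
  2. axis=1 (XZ plane), |mask|=20  ⇒  voxels=91
  3. axis=2 (XY plane), |mask|=21  ⇒  voxels=40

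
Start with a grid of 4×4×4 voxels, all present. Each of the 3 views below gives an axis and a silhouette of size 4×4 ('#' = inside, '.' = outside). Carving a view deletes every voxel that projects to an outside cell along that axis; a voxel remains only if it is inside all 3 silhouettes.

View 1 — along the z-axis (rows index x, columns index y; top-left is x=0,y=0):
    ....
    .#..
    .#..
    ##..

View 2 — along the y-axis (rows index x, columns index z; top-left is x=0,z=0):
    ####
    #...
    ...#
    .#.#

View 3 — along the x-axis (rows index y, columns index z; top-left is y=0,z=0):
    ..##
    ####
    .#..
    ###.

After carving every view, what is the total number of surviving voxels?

initial block: 4^3 = 64
step 1: project along z, AND mask (4/16) → |grid| = 16
step 2: project along y, AND mask (8/16) → |grid| = 6
step 3: project along x, AND mask (10/16) → |grid| = 5

5 voxels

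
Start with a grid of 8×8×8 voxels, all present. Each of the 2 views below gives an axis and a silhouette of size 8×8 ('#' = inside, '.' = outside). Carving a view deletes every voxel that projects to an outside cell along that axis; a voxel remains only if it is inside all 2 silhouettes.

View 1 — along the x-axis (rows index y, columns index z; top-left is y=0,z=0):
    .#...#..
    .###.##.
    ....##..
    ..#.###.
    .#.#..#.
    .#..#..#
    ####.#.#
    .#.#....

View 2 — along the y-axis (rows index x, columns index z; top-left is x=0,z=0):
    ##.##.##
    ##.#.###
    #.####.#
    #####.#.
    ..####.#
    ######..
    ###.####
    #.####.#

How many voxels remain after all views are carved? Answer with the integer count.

before carving: 512 voxels (8×8×8)
carve view 1 (along x, YZ-mask fill 27/64): 216 voxels remain
carve view 2 (along y, XZ-mask fill 48/64): 158 voxels remain

|visual hull| = 158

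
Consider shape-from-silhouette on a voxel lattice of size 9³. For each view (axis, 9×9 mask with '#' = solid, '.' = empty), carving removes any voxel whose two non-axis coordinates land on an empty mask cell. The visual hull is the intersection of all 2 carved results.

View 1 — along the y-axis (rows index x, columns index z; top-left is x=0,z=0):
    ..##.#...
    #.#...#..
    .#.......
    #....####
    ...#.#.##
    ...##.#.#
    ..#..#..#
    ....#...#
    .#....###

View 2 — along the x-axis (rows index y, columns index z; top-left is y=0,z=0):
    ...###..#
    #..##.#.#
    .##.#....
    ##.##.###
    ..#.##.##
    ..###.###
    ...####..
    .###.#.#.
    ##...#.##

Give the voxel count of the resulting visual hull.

before carving: 729 voxels (9×9×9)
  1. axis=1 (XZ plane), |mask|=29  ⇒  voxels=261
  2. axis=0 (YZ plane), |mask|=44  ⇒  voxels=145

remaining voxels: 145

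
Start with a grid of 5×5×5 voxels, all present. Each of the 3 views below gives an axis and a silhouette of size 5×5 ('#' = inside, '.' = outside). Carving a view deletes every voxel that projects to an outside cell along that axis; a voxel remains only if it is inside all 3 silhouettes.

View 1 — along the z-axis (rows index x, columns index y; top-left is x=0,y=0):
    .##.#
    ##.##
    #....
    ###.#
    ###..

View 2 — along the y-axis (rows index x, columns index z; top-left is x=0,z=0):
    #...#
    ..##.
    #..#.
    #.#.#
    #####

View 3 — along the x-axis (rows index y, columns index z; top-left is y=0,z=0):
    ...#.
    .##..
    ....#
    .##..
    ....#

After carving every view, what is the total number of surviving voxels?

full grid |V| = 125
after view 1 [z-axis, 15 of 25 cells solid] → remaining = 75
after view 2 [y-axis, 14 of 25 cells solid] → remaining = 43
after view 3 [x-axis, 7 of 25 cells solid] → remaining = 13

13 voxels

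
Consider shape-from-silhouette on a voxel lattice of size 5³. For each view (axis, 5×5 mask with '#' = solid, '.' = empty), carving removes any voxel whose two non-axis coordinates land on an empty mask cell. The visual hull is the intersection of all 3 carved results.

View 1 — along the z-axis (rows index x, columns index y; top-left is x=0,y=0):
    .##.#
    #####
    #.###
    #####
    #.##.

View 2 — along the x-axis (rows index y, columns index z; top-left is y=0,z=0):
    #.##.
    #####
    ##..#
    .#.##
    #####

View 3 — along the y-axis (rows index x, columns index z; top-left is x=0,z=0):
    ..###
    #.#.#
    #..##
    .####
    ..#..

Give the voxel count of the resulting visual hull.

initial block: 5^3 = 125
carve view 1 (along z, XY-mask fill 20/25): 100 voxels remain
carve view 2 (along x, YZ-mask fill 19/25): 74 voxels remain
carve view 3 (along y, XZ-mask fill 14/25): 43 voxels remain

remaining voxels: 43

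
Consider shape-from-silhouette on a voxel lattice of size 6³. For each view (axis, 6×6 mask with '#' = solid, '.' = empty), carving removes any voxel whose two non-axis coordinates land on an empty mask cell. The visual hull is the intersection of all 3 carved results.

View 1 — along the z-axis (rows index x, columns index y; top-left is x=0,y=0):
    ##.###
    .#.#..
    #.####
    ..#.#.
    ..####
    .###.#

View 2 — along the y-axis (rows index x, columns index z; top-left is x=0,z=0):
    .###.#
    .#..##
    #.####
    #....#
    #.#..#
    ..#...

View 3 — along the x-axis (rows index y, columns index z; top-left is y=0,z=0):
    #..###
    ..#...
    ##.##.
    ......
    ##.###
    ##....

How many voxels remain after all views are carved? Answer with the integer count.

27 voxels

before carving: 216 voxels (6×6×6)
step 1: project along z, AND mask (22/36) → |grid| = 132
step 2: project along y, AND mask (18/36) → |grid| = 71
step 3: project along x, AND mask (16/36) → |grid| = 27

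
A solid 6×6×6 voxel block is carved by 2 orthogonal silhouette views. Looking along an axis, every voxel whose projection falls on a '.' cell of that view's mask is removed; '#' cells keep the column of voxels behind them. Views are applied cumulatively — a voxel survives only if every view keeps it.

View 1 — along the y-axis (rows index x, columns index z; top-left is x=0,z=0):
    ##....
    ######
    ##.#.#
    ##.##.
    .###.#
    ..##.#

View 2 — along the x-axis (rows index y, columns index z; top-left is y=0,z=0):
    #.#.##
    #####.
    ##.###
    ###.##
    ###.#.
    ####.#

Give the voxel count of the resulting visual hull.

before carving: 216 voxels (6×6×6)
carve view 1 (along y, XZ-mask fill 23/36): 138 voxels remain
carve view 2 (along x, YZ-mask fill 28/36): 105 voxels remain

105 voxels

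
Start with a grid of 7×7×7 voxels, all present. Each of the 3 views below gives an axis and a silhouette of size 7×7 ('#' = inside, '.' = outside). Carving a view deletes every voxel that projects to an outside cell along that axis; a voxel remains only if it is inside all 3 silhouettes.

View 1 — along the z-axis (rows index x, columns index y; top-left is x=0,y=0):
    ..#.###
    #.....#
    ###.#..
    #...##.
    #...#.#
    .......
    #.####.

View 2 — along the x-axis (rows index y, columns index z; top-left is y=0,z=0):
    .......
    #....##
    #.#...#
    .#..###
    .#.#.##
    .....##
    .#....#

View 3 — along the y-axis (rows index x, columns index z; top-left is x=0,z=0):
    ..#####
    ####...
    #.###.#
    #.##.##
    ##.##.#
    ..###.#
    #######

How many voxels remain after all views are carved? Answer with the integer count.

full grid |V| = 343
  1. axis=2 (XY plane), |mask|=21  ⇒  voxels=147
  2. axis=0 (YZ plane), |mask|=18  ⇒  voxels=48
  3. axis=1 (XZ plane), |mask|=35  ⇒  voxels=39

remaining voxels: 39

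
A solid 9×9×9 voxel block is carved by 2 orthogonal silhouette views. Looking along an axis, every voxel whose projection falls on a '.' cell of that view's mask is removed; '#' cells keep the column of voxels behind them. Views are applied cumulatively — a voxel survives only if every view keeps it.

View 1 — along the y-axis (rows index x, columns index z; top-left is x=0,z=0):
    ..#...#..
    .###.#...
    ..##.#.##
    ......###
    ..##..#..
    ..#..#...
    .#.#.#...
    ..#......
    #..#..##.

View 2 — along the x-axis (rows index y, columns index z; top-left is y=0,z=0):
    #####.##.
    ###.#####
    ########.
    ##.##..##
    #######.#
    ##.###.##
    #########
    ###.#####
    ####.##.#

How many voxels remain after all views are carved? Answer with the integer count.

initial block: 9^3 = 729
V1 y: intersect with XZ mask (27 set) -- 243 left
V2 x: intersect with YZ mask (68 set) -- 195 left

voxel count = 195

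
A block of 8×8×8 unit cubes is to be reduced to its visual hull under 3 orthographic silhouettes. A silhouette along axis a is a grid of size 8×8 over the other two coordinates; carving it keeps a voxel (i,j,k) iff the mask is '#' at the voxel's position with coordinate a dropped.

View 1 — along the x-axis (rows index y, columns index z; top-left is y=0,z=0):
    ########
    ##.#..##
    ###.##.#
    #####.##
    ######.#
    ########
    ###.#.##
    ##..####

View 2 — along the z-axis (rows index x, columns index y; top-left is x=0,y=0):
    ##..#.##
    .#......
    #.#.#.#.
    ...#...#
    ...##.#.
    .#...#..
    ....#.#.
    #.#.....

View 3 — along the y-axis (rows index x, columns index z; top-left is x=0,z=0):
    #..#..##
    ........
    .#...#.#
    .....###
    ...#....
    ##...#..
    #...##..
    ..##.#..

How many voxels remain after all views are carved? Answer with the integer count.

50 voxels

full grid |V| = 512
carve view 1 (along x, YZ-mask fill 53/64): 424 voxels remain
carve view 2 (along z, XY-mask fill 21/64): 137 voxels remain
carve view 3 (along y, XZ-mask fill 20/64): 50 voxels remain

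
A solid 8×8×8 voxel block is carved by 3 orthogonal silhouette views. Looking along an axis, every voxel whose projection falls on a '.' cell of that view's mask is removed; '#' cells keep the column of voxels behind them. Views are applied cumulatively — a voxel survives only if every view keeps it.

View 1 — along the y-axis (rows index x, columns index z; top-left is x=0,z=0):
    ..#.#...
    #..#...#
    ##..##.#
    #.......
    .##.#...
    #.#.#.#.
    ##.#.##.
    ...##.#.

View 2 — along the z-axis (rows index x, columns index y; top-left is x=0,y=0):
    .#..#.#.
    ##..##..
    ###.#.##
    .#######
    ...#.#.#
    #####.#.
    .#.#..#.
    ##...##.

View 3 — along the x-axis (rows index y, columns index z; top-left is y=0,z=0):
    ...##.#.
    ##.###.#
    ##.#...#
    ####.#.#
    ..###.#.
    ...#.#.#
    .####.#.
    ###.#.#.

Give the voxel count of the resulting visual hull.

voxel count = 69

full grid |V| = 512
  1. axis=1 (XZ plane), |mask|=26  ⇒  voxels=208
  2. axis=2 (XY plane), |mask|=36  ⇒  voxels=115
  3. axis=0 (YZ plane), |mask|=36  ⇒  voxels=69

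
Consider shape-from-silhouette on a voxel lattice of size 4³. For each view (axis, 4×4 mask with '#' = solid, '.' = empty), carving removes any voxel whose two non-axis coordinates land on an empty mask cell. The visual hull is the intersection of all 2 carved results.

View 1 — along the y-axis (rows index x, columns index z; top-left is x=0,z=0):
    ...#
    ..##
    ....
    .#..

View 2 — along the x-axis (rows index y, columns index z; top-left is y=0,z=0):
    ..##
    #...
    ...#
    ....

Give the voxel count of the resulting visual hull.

voxel count = 5

before carving: 64 voxels (4×4×4)
step 1: project along y, AND mask (4/16) → |grid| = 16
step 2: project along x, AND mask (4/16) → |grid| = 5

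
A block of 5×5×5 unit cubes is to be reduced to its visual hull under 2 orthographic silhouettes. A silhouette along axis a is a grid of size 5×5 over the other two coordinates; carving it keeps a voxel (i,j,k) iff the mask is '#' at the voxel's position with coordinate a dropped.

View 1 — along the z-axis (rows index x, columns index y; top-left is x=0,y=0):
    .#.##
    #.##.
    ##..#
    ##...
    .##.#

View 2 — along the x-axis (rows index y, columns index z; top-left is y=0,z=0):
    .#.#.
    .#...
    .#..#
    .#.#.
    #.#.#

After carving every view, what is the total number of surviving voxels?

initial block: 5^3 = 125
  1. axis=2 (XY plane), |mask|=14  ⇒  voxels=70
  2. axis=0 (YZ plane), |mask|=10  ⇒  voxels=27

|visual hull| = 27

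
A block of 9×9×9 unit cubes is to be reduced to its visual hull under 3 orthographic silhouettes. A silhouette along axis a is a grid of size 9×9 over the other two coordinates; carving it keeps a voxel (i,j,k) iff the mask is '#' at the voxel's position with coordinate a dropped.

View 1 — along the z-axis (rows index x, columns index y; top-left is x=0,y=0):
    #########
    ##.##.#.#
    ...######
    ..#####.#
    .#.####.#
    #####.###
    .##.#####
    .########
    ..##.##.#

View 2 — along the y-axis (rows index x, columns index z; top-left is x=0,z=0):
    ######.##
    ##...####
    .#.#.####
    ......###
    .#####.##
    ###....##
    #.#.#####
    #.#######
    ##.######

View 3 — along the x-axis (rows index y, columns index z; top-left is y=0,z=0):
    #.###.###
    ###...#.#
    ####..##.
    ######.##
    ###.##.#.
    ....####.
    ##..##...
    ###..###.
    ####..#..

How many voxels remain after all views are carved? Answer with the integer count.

start: 9×9×9 = 729 voxels
carve view 1 (along z, XY-mask fill 61/81): 549 voxels remain
carve view 2 (along y, XZ-mask fill 58/81): 397 voxels remain
carve view 3 (along x, YZ-mask fill 51/81): 239 voxels remain

voxel count = 239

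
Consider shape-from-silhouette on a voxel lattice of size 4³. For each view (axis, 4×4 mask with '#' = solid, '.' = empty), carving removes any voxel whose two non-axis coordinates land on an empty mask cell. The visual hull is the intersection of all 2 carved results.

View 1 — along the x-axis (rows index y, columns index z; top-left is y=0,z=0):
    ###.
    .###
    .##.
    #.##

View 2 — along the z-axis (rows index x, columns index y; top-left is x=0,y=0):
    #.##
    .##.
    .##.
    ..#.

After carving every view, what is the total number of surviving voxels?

start: 4×4×4 = 64 voxels
V1 x: intersect with YZ mask (11 set) -- 44 left
V2 z: intersect with XY mask (8 set) -- 20 left

voxel count = 20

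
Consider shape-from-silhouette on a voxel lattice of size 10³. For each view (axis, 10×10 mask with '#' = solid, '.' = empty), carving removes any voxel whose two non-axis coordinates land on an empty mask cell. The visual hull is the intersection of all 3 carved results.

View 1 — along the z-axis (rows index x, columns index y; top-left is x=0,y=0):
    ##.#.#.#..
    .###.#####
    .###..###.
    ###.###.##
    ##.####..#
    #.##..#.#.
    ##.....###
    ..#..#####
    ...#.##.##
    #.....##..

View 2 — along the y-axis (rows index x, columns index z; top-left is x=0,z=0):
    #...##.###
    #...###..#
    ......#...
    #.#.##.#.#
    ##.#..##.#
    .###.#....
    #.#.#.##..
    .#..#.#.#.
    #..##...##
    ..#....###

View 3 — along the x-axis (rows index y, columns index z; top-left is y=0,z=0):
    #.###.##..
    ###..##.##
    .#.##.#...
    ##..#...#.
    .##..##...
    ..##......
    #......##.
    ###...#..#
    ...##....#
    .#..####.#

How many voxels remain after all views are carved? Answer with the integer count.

initial block: 10^3 = 1000
  1. axis=2 (XY plane), |mask|=58  ⇒  voxels=580
  2. axis=1 (XZ plane), |mask|=46  ⇒  voxels=272
  3. axis=0 (YZ plane), |mask|=44  ⇒  voxels=120

120 voxels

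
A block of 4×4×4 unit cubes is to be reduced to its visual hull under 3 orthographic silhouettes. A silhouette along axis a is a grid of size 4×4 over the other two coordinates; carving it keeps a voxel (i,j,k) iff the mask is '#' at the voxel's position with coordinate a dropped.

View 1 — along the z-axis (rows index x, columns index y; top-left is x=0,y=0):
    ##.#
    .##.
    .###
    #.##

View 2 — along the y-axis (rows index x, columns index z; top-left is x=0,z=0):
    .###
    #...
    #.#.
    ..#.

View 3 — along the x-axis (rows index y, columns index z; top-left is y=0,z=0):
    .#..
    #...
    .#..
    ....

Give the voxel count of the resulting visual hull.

3 voxels

initial block: 4^3 = 64
carve view 1 (along z, XY-mask fill 11/16): 44 voxels remain
carve view 2 (along y, XZ-mask fill 7/16): 20 voxels remain
carve view 3 (along x, YZ-mask fill 3/16): 3 voxels remain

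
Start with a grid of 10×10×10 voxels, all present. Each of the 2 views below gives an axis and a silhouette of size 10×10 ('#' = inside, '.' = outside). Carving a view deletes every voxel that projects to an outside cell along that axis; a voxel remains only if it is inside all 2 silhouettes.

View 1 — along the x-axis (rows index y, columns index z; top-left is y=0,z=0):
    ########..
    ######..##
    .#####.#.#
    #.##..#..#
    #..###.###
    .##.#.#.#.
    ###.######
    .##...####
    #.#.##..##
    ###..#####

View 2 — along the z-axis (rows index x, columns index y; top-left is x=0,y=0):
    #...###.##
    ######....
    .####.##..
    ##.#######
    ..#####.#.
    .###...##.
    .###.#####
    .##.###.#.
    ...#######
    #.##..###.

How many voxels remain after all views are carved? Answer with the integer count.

initial block: 10^3 = 1000
[1] x-view keeps 69 columns → grid now 690
[2] z-view keeps 65 columns → grid now 441

441 voxels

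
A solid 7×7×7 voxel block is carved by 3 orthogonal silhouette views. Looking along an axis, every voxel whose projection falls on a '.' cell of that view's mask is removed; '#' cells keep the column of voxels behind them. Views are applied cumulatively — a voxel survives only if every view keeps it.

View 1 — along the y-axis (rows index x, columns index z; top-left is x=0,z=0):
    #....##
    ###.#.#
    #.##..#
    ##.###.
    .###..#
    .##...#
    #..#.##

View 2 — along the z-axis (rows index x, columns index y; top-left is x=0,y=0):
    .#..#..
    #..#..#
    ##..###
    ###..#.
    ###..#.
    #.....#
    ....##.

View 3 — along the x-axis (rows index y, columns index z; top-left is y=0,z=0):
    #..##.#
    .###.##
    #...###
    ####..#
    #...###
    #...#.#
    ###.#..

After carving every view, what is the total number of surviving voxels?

full grid |V| = 343
V1 y: intersect with XZ mask (28 set) -- 196 left
V2 z: intersect with XY mask (22 set) -- 91 left
V3 x: intersect with YZ mask (29 set) -- 55 left

voxel count = 55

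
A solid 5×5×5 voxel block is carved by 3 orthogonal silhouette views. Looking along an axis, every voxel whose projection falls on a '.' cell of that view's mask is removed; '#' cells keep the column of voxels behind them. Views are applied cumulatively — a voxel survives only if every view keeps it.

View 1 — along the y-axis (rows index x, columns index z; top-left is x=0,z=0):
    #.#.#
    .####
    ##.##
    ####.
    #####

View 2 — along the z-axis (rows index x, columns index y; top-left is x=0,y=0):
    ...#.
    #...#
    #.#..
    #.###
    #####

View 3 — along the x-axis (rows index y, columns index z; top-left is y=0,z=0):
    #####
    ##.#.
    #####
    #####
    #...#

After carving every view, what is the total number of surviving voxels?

voxel count = 49

initial block: 5^3 = 125
carve view 1 (along y, XZ-mask fill 20/25): 100 voxels remain
carve view 2 (along z, XY-mask fill 14/25): 60 voxels remain
carve view 3 (along x, YZ-mask fill 20/25): 49 voxels remain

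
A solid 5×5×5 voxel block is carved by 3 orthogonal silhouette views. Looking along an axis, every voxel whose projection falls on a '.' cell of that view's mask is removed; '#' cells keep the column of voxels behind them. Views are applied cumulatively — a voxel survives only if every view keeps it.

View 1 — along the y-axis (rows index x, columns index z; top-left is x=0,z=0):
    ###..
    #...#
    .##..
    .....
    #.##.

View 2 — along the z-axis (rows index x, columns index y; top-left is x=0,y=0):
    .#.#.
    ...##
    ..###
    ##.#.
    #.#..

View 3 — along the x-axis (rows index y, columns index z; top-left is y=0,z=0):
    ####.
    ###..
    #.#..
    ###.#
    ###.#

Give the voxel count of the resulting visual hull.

before carving: 125 voxels (5×5×5)
after view 1 [y-axis, 10 of 25 cells solid] → remaining = 50
after view 2 [z-axis, 12 of 25 cells solid] → remaining = 22
after view 3 [x-axis, 17 of 25 cells solid] → remaining = 20

20 voxels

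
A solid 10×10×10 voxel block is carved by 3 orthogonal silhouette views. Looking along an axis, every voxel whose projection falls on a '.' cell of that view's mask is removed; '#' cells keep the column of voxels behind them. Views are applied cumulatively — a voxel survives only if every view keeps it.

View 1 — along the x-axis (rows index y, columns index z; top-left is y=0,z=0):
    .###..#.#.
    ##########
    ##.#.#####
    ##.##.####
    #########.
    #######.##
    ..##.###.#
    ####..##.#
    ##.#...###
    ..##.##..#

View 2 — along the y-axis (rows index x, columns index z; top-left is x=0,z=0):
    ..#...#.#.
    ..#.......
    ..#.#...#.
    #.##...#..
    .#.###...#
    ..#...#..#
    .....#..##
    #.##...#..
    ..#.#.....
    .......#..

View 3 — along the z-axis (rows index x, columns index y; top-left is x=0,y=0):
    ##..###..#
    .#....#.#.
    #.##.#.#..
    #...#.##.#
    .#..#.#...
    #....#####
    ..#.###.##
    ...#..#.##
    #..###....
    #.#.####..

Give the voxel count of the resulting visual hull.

before carving: 1000 voxels (10×10×10)
after view 1 [x-axis, 73 of 100 cells solid] → remaining = 730
after view 2 [y-axis, 29 of 100 cells solid] → remaining = 209
after view 3 [z-axis, 48 of 100 cells solid] → remaining = 104

104 voxels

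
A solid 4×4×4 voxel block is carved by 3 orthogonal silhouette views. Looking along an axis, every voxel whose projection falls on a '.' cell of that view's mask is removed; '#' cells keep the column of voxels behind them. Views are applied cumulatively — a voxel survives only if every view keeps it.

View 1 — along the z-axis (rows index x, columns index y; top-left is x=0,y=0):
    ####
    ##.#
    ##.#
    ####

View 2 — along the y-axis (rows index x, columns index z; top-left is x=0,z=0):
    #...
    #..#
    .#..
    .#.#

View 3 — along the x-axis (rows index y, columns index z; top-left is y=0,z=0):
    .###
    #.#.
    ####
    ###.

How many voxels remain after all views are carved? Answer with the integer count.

full grid |V| = 64
[1] z-view keeps 14 columns → grid now 56
[2] y-view keeps 6 columns → grid now 21
[3] x-view keeps 12 columns → grid now 13

13 voxels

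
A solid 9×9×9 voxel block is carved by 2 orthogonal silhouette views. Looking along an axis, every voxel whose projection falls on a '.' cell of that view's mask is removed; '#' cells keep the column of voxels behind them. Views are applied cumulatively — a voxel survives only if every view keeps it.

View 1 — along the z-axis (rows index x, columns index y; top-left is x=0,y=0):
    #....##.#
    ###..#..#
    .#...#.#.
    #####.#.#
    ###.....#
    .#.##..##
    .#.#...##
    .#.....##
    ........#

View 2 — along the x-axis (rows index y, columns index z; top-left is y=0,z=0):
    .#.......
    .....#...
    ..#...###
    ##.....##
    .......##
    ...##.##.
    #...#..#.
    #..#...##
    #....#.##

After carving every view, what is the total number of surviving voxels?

full grid |V| = 729
  1. axis=2 (XY plane), |mask|=36  ⇒  voxels=324
  2. axis=0 (YZ plane), |mask|=27  ⇒  voxels=105

105 voxels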